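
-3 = -3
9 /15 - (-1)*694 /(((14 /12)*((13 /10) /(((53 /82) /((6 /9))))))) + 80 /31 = 258393833 /578305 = 446.81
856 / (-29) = -29.52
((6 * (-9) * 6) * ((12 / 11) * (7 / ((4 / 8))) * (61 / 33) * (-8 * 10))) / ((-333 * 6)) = -1639680 / 4477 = -366.25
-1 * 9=-9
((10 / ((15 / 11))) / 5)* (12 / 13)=88 / 65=1.35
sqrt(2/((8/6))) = sqrt(6)/2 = 1.22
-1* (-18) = 18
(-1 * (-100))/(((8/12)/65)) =9750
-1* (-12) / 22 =6 / 11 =0.55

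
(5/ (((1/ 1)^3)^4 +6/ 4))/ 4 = 1/ 2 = 0.50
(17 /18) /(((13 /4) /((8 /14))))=136 /819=0.17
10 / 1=10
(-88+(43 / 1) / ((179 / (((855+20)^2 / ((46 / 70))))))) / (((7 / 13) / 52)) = 778686650404 / 28819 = 27019905.28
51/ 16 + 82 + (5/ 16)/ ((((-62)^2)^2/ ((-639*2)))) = 10070069789/ 118210688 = 85.19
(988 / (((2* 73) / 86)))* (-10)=-5819.73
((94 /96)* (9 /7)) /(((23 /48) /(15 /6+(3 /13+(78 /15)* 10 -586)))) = -5842899 /4186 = -1395.82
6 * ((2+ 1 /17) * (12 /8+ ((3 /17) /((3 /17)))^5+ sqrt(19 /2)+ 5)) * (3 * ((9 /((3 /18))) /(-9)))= -28350 /17 - 1890 * sqrt(38) /17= -2352.98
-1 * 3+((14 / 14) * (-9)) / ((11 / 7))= -96 / 11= -8.73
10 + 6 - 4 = 12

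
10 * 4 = 40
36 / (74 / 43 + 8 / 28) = 17.94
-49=-49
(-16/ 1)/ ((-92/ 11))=44/ 23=1.91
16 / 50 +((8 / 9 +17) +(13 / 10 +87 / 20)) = 21473 / 900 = 23.86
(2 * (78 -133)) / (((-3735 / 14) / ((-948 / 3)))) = -97328 / 747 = -130.29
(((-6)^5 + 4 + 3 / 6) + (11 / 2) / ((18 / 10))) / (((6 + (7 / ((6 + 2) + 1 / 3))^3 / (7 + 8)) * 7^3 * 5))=-156062500 / 208080117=-0.75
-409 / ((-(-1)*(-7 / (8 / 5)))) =3272 / 35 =93.49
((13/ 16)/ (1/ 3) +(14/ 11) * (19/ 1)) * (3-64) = -285785/ 176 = -1623.78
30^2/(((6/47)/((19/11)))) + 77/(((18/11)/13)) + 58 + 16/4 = 2544497/198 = 12850.99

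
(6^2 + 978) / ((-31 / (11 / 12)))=-1859 / 62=-29.98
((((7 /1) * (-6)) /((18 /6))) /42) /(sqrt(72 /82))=-0.36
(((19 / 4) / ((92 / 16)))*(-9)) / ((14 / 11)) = -1881 / 322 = -5.84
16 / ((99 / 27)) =48 / 11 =4.36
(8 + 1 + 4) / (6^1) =13 / 6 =2.17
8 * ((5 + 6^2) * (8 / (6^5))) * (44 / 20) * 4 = 3608 / 1215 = 2.97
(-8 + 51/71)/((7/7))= -517/71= -7.28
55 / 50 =11 / 10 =1.10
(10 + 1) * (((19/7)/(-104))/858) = -19/56784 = -0.00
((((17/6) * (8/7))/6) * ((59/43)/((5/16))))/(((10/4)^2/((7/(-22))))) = -64192/532125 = -0.12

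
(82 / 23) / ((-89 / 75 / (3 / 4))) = -9225 / 4094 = -2.25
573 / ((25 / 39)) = 22347 / 25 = 893.88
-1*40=-40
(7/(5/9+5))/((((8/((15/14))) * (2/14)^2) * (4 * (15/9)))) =3969/3200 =1.24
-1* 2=-2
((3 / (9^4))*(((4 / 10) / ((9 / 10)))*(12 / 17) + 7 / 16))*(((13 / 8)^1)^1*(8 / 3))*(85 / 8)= 39845 / 2519424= 0.02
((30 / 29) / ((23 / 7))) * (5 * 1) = 1050 / 667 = 1.57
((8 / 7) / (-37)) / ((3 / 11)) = -88 / 777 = -0.11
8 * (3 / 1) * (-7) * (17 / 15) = -952 / 5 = -190.40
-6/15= -2/5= -0.40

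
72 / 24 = 3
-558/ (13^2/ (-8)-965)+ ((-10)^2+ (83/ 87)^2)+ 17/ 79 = 479701336820/ 4717235439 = 101.69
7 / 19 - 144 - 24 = -3185 / 19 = -167.63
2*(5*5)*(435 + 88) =26150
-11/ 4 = -2.75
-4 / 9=-0.44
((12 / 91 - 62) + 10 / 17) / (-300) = 316 / 1547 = 0.20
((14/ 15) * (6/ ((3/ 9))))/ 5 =84/ 25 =3.36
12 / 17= 0.71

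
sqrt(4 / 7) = 2 * sqrt(7) / 7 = 0.76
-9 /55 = -0.16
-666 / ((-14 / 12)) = 3996 / 7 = 570.86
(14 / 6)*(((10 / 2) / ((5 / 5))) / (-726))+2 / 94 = 533 / 102366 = 0.01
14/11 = 1.27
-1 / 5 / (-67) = 1 / 335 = 0.00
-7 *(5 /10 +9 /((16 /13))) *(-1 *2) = 875 /8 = 109.38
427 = 427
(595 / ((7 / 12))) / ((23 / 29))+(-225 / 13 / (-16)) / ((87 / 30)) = 89239155 / 69368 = 1286.46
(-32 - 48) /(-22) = 40 /11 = 3.64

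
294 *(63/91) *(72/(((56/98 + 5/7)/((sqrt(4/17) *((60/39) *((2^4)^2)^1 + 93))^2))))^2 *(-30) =-6390686507557331004641280/107303677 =-59557013200557246.56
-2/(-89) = 2/89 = 0.02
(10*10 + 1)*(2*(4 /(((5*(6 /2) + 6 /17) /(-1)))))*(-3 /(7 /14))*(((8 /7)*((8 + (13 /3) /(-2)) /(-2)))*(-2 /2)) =274720 /261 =1052.57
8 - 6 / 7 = 50 / 7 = 7.14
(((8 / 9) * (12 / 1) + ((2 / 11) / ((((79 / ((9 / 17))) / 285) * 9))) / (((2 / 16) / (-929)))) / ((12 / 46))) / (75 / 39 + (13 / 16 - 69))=29268473728 / 1832546331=15.97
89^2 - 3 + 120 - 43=7995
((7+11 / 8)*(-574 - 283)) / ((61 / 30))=-861285 / 244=-3529.86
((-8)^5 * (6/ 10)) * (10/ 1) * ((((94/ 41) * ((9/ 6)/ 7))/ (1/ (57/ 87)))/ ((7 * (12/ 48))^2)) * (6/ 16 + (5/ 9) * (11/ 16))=-6379077632/ 407827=-15641.63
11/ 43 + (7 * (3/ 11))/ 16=2839/ 7568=0.38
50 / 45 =10 / 9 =1.11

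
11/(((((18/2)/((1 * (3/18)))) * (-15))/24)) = -44/135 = -0.33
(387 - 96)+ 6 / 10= 1458 / 5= 291.60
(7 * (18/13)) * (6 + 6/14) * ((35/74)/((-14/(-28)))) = 28350/481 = 58.94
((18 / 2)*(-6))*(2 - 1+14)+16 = -794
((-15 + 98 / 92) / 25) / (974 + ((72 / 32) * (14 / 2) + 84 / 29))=-37178 / 66209525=-0.00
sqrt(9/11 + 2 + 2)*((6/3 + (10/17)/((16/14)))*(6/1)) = 513*sqrt(583)/374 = 33.12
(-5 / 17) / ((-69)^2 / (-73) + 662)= -73 / 148121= -0.00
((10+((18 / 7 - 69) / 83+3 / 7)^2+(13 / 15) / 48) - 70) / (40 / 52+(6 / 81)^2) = -15315521280111 / 198269828960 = -77.25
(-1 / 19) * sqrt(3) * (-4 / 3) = 4 * sqrt(3) / 57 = 0.12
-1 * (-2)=2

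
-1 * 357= -357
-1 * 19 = -19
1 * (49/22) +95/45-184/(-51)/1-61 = -178579/3366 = -53.05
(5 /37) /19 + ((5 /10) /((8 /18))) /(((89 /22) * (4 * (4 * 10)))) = 354397 /40042880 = 0.01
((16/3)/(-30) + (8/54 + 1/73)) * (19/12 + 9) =-0.17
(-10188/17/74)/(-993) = 1698/208199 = 0.01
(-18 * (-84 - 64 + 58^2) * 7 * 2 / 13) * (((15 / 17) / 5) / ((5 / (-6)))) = 14587776 / 1105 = 13201.61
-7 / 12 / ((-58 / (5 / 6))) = 35 / 4176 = 0.01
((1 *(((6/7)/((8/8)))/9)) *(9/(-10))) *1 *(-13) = 39/35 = 1.11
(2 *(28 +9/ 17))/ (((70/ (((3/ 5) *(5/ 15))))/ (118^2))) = 1350628/ 595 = 2269.96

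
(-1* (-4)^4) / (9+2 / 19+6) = -4864 / 287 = -16.95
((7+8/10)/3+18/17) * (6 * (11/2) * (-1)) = -10263/85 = -120.74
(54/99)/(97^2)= 6/103499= 0.00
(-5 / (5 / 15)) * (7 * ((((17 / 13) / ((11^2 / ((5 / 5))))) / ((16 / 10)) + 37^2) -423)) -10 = -1250103485 / 12584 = -99340.71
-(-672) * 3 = 2016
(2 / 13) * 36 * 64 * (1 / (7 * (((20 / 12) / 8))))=110592 / 455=243.06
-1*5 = -5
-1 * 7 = -7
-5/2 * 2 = -5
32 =32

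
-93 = -93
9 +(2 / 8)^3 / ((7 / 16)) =253 / 28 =9.04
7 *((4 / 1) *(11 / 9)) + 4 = 344 / 9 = 38.22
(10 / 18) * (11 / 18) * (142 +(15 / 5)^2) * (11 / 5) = 18271 / 162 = 112.78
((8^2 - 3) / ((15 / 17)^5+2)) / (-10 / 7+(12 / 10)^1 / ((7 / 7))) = -3031394695 / 28792712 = -105.28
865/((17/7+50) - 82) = -6055/207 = -29.25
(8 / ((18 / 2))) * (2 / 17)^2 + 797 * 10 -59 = 20576543 / 2601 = 7911.01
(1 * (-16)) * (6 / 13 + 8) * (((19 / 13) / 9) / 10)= -3344 / 1521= -2.20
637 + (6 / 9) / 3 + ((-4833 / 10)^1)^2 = 210794501 / 900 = 234216.11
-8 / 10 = -0.80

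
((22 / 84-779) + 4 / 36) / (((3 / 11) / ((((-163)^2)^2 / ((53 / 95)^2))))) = -6875278721918790425 / 1061802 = -6475104324458.60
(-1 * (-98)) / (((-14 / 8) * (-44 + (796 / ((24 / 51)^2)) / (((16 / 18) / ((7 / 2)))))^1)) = -14336 / 3611929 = -0.00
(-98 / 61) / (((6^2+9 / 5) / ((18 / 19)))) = -140 / 3477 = -0.04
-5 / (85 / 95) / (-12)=95 / 204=0.47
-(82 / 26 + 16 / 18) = -473 / 117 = -4.04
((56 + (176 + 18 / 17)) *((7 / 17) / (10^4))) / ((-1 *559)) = -13867 / 807755000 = -0.00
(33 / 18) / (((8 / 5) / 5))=275 / 48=5.73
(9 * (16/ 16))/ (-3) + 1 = -2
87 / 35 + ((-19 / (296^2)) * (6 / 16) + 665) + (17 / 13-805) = -43439337807 / 318922240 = -136.21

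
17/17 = 1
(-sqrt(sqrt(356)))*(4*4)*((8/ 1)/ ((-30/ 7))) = 448*sqrt(2)*89^(1/ 4)/ 15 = 129.73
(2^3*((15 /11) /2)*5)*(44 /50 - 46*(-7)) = 96864 /11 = 8805.82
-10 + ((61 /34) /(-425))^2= -2088021279 /208802500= -10.00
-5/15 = -1/3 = -0.33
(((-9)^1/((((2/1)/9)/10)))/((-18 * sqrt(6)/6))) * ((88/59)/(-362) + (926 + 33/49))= 21820463865 * sqrt(6)/1046542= 51072.01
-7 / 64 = -0.11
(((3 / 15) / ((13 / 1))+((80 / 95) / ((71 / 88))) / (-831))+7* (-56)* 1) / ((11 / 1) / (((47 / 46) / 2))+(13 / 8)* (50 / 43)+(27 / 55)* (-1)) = -2539894828637804 / 148579747279119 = -17.09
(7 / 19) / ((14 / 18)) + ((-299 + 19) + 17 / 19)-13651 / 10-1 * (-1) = -312119 / 190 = -1642.73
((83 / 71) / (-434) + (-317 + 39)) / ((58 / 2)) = -8566375 / 893606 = -9.59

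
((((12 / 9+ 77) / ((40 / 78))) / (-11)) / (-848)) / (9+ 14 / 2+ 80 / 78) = 23829 / 24775168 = 0.00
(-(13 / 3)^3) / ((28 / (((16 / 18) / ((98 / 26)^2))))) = -742586 / 4084101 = -0.18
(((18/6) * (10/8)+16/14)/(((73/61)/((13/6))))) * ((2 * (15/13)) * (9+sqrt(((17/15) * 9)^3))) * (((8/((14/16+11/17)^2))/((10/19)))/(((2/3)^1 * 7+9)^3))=8810551104/18630655799+49926456256 * sqrt(255)/465766394975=2.18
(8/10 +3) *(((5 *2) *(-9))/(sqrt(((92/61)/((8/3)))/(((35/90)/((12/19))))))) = -19 *sqrt(186599)/23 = -356.85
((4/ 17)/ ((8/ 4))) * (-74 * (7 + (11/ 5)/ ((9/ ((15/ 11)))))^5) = -762737536/ 4131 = -184637.51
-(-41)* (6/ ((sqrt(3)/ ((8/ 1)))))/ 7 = 656* sqrt(3)/ 7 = 162.32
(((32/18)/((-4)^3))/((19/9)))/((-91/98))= 7/494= 0.01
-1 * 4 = -4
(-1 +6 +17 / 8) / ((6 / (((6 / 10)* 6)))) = 171 / 40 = 4.28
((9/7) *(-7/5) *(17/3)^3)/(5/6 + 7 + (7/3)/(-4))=-19652/435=-45.18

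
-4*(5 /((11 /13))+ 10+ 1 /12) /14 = -2111 /462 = -4.57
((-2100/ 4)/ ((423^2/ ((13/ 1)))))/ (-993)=2275/ 59225499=0.00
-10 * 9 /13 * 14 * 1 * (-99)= 124740 /13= 9595.38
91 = 91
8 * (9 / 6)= 12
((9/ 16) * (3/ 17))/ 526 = 27/ 143072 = 0.00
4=4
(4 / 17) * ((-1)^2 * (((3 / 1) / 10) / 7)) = 0.01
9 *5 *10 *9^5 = 26572050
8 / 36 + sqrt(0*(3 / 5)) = 2 / 9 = 0.22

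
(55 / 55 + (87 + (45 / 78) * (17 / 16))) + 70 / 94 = 1747121 / 19552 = 89.36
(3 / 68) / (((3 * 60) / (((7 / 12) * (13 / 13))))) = 7 / 48960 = 0.00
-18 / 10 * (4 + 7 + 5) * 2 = -288 / 5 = -57.60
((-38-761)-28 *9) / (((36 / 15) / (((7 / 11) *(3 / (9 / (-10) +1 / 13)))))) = 2391025 / 2354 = 1015.73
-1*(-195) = 195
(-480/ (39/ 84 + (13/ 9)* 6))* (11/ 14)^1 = -31680/ 767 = -41.30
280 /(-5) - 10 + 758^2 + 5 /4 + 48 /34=39066045 /68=574500.66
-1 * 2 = -2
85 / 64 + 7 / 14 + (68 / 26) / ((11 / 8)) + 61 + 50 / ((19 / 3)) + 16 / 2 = 14019713 / 173888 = 80.62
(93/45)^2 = 4.27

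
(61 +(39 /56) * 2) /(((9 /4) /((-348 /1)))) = -202652 /21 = -9650.10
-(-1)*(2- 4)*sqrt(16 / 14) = -4*sqrt(14) / 7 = -2.14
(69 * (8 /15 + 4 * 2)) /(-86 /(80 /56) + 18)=-2944 /211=-13.95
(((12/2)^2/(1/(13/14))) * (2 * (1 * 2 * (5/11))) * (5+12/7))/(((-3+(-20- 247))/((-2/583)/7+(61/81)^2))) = -37081049876/43295888097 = -0.86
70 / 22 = 35 / 11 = 3.18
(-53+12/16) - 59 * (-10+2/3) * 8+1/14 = 365665/84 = 4353.15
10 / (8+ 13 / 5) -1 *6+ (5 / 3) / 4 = -2951 / 636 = -4.64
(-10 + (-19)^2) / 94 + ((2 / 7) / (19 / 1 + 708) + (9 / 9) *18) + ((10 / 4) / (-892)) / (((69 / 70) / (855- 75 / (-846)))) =19.30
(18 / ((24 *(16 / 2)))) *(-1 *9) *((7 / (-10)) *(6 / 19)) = 567 / 3040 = 0.19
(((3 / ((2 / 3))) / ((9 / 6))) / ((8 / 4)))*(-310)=-465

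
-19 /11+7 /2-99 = -2139 /22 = -97.23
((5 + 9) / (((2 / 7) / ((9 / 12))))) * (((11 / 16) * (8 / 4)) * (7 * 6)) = 2122.31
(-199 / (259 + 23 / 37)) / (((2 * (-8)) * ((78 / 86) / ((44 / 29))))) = 3482699 / 43457544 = 0.08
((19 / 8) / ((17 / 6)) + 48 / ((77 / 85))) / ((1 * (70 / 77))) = 59.21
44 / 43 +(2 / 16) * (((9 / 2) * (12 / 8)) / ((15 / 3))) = 8201 / 6880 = 1.19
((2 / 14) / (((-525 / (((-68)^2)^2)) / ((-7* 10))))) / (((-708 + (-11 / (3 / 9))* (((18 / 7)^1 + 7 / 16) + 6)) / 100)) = -13684080640 / 337779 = -40511.93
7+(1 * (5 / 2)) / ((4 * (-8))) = 443 / 64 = 6.92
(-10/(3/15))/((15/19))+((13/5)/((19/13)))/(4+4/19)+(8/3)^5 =6992267/97200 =71.94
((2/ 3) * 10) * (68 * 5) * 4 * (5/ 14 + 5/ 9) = 1564000/ 189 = 8275.13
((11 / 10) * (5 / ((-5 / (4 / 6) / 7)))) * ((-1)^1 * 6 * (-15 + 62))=7238 / 5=1447.60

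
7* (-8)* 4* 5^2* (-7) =39200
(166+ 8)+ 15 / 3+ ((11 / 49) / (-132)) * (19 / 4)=420989 / 2352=178.99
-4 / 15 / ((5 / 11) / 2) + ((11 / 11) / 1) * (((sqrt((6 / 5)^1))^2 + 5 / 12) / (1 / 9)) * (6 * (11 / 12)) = 47311 / 600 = 78.85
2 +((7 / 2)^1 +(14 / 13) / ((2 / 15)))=353 / 26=13.58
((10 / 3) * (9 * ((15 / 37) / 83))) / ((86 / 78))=17550 / 132053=0.13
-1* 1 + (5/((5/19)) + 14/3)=68/3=22.67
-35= -35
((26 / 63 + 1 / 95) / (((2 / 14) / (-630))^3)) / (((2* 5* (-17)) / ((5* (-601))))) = -12190905348300 / 19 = -641626597278.95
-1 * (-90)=90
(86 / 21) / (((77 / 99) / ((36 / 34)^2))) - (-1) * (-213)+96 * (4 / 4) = -1573245 / 14161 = -111.10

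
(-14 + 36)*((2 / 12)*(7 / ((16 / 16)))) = 77 / 3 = 25.67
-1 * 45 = -45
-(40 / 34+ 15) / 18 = -275 / 306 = -0.90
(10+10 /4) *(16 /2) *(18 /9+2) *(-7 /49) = -400 /7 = -57.14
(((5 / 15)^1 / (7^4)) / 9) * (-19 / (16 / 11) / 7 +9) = 799 / 7260624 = 0.00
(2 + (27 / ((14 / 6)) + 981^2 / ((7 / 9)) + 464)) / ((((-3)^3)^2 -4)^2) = 8664592 / 3679375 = 2.35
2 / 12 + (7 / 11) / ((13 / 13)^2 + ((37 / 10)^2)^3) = 28275990499 / 169403942994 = 0.17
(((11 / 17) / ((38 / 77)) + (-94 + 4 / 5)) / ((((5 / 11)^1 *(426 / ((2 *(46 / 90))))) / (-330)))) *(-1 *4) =-3303988732 / 5159925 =-640.32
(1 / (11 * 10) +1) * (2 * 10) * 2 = 444 / 11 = 40.36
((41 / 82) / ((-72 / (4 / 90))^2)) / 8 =1 / 41990400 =0.00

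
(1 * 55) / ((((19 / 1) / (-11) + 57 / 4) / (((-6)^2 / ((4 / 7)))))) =152460 / 551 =276.70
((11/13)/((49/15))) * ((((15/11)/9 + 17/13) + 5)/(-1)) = -13855/8281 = -1.67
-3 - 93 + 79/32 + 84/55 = -161927/1760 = -92.00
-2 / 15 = -0.13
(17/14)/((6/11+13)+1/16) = 1496/16765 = 0.09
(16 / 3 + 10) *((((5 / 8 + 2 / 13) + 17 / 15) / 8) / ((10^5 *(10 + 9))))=3611 / 1872000000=0.00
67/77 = 0.87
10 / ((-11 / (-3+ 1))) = 20 / 11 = 1.82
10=10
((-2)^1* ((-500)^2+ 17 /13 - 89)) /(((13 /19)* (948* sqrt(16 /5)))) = -15432085* sqrt(5) /80106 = -430.77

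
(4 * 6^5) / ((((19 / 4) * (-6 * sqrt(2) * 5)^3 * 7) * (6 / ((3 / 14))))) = -36 * sqrt(2) / 116375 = -0.00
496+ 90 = 586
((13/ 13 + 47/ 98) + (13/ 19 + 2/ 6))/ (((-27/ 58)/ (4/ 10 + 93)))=-188911307/ 377055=-501.02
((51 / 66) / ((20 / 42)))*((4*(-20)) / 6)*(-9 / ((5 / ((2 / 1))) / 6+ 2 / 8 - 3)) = -918 / 11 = -83.45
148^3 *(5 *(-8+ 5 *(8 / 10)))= -64835840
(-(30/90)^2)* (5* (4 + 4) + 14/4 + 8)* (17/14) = -6.95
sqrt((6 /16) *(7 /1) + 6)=sqrt(138) /4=2.94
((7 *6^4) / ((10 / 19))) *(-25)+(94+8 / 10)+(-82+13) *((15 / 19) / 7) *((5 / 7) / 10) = -4010987787 / 9310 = -430825.76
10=10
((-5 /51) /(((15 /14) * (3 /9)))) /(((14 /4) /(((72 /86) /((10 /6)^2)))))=-432 /18275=-0.02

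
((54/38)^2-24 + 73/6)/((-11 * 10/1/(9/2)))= 63771/158840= 0.40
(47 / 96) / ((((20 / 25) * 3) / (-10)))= -1175 / 576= -2.04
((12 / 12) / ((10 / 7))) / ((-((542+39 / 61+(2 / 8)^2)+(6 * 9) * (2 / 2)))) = -3416 / 2911905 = -0.00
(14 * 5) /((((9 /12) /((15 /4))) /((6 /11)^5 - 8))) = -448221200 /161051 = -2783.10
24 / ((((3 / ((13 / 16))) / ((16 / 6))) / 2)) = 104 / 3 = 34.67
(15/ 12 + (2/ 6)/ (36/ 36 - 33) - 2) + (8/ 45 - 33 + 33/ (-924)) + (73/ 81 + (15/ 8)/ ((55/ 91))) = -29553247/ 997920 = -29.61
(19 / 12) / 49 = 19 / 588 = 0.03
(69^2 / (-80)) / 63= -529 / 560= -0.94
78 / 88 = 39 / 44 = 0.89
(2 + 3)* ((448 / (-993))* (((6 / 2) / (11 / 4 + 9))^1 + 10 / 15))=-291200 / 140013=-2.08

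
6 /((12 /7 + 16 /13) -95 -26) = -182 /3581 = -0.05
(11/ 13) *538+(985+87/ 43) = 806220/ 559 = 1442.25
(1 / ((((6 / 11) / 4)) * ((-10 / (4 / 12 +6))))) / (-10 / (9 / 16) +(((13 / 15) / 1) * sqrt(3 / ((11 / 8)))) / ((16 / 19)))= 619476 * sqrt(66) / 223632757 +58854400 / 223632757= 0.29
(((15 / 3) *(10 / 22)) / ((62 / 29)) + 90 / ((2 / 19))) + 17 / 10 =1462486 / 1705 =857.76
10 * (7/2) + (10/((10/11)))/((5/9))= 54.80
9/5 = 1.80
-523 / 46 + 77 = 65.63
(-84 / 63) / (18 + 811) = -4 / 2487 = -0.00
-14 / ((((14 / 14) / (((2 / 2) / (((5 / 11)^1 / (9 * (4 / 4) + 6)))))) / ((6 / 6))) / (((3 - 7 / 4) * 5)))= -5775 / 2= -2887.50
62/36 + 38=715/18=39.72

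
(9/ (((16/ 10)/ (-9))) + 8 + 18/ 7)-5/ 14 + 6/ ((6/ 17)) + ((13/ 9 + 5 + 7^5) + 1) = 16791.03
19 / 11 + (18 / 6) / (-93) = 578 / 341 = 1.70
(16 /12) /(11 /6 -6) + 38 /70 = 39 /175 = 0.22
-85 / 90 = -17 / 18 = -0.94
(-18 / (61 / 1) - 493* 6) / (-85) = 180456 / 5185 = 34.80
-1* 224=-224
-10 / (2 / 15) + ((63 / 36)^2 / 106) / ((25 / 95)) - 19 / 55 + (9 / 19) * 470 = 261232723 / 1772320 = 147.40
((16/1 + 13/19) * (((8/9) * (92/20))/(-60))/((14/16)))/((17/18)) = -233312/169575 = -1.38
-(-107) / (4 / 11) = 1177 / 4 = 294.25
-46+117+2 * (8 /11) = 797 /11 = 72.45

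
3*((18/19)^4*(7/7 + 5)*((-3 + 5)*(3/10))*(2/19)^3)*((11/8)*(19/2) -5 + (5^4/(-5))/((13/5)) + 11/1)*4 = -13684251456/11620332607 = -1.18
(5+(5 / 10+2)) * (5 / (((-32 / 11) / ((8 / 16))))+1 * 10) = 68.55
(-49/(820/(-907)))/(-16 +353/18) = 399987/26650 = 15.01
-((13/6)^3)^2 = -4826809/46656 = -103.46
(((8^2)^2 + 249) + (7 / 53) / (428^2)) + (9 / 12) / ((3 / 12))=4348.00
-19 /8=-2.38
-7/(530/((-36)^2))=-4536/265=-17.12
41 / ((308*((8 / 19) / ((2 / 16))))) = 779 / 19712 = 0.04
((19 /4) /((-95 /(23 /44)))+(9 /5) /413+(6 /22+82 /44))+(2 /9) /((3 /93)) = 5890001 /654192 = 9.00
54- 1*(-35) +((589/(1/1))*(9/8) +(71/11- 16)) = 65303/88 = 742.08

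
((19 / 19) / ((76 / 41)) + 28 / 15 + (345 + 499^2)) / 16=284257183 / 18240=15584.28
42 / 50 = 21 / 25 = 0.84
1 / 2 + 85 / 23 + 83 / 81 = 19451 / 3726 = 5.22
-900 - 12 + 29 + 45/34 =-29977/34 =-881.68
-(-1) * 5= 5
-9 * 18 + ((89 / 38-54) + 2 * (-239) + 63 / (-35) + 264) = -429.46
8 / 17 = 0.47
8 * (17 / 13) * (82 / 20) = 2788 / 65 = 42.89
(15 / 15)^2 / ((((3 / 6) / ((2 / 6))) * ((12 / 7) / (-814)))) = -2849 / 9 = -316.56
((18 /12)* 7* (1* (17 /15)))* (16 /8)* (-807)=-96033 /5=-19206.60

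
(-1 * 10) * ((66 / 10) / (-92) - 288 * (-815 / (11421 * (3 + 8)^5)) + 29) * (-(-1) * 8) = -10878452302132 / 4700595537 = -2314.27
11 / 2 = 5.50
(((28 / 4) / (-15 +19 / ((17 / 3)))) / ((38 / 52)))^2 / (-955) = -2393209 / 3378943755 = -0.00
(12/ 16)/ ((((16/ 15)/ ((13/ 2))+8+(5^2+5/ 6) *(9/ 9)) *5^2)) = 117/ 132590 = 0.00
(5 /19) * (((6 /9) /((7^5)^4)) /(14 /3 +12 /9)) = 5 /13644477536891652171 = 0.00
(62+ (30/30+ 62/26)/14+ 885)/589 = 86199/53599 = 1.61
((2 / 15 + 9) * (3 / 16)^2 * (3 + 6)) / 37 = 3699 / 47360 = 0.08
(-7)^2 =49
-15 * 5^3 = -1875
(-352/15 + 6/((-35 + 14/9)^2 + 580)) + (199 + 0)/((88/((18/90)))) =-4178931679/181606920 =-23.01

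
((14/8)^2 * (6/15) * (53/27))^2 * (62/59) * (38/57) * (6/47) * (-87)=-6063223691/134767800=-44.99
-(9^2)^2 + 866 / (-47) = -309233 / 47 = -6579.43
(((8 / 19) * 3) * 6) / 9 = 16 / 19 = 0.84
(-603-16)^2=383161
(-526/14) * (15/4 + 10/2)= -1315/4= -328.75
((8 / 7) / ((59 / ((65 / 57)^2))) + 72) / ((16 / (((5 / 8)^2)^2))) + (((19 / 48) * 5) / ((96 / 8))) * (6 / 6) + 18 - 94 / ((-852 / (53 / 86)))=105823475381413 / 5593263255552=18.92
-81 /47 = -1.72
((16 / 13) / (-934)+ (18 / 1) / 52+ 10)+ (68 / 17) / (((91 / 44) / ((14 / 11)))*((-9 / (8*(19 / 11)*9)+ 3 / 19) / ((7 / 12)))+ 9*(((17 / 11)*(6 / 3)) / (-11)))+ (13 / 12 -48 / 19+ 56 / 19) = 5887460395 / 582743148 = 10.10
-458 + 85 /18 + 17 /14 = -28480 /63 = -452.06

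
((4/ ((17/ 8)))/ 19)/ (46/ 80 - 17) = -1280/ 212211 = -0.01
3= 3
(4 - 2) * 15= 30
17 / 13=1.31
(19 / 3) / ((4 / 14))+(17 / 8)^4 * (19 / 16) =9118841 / 196608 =46.38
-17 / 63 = -0.27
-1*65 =-65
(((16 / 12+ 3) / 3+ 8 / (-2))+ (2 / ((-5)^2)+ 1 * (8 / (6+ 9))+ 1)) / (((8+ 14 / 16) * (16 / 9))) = -106 / 1775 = -0.06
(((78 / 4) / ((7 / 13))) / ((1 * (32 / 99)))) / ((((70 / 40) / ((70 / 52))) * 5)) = 3861 / 224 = 17.24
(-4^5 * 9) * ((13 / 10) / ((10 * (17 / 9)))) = -269568 / 425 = -634.28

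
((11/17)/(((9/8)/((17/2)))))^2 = 1936/81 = 23.90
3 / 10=0.30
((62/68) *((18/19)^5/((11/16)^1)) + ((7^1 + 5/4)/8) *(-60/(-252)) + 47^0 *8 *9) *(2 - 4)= -7598192073415/51859417456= -146.52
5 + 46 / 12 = 53 / 6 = 8.83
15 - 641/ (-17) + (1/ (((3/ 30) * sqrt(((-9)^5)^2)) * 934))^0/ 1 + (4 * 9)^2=22945/ 17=1349.71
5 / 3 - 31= -88 / 3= -29.33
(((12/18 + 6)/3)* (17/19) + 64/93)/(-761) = -14188/4034061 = -0.00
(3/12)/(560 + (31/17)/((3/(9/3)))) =17/38204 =0.00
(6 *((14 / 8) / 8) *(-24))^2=3969 / 4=992.25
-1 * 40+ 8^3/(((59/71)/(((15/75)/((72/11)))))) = -21.17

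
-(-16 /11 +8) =-72 /11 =-6.55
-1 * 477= -477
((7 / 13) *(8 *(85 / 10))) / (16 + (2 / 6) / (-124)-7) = 177072 / 43511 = 4.07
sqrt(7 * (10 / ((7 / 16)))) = 4 * sqrt(10) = 12.65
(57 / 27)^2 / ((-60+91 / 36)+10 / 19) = -27436 / 350559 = -0.08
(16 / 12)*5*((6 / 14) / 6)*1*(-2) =-20 / 21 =-0.95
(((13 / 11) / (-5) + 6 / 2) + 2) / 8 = 131 / 220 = 0.60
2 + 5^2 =27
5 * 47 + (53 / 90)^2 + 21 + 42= 2416609 / 8100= 298.35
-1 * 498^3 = -123505992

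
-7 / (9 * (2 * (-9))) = 7 / 162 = 0.04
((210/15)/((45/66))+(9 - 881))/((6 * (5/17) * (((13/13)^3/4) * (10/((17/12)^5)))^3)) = -5737.07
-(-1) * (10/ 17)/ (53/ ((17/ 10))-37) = -10/ 99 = -0.10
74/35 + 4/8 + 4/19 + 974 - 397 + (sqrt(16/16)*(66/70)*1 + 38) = 822961/1330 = 618.77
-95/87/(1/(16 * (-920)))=1398400/87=16073.56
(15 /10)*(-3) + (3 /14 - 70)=-520 /7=-74.29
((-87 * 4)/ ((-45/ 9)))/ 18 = 58/ 15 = 3.87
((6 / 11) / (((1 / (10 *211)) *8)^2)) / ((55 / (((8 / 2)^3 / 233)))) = 5342520 / 28193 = 189.50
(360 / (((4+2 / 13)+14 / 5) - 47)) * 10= -89.90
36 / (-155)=-0.23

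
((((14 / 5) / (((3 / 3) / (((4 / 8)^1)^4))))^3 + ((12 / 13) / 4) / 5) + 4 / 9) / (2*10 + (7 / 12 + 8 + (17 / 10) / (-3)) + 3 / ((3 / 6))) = 3713731 / 254716800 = 0.01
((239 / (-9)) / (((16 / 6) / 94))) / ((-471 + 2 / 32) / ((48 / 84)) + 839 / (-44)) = 1977008 / 1780857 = 1.11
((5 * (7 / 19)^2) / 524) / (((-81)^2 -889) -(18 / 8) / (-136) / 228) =0.00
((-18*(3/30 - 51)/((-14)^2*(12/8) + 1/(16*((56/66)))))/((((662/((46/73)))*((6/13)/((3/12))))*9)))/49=1217528/334252215675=0.00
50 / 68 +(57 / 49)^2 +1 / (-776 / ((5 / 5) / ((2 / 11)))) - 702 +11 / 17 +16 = -43283875123 / 63347984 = -683.27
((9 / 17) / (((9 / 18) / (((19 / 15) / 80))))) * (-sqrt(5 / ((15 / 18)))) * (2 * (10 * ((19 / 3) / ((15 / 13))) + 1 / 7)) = -65873 * sqrt(6) / 35700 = -4.52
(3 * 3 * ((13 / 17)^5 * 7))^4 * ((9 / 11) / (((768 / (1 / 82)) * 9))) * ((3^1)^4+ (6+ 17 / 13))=53735671078583848524558417393 / 5722437820559782111541454208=9.39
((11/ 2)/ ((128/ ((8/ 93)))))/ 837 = 11/ 2490912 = 0.00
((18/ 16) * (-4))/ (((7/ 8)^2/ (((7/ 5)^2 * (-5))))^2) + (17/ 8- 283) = -203631/ 200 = -1018.16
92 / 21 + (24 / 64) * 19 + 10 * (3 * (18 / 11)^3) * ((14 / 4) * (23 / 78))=427806539 / 2906904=147.17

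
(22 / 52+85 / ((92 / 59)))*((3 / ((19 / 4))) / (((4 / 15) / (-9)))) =-26608905 / 22724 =-1170.96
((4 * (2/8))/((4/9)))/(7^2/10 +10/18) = 405/982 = 0.41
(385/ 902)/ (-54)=-35/ 4428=-0.01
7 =7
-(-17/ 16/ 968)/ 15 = 17/ 232320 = 0.00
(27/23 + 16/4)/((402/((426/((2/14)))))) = 59143/1541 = 38.38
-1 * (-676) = 676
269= 269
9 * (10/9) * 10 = 100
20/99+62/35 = 6838/3465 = 1.97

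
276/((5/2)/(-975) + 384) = 107640/149759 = 0.72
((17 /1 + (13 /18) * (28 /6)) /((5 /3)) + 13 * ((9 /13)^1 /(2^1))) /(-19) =-301 /342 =-0.88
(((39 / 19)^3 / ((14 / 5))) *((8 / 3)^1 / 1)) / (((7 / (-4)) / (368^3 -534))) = -78831784156320 / 336091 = -234554879.95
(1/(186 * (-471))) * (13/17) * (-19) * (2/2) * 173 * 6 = 42731/248217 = 0.17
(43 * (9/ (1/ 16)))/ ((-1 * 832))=-387/ 52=-7.44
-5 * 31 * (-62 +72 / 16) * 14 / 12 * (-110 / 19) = -6862625 / 114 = -60198.46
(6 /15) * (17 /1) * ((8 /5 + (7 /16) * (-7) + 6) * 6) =18513 /100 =185.13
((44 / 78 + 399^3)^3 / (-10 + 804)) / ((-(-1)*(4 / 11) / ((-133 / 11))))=-2022094904476526572675624061371 / 188397144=-10733150522051048569375.47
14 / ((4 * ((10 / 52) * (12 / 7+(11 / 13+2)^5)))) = 236513641 / 2449316075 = 0.10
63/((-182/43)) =-387/26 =-14.88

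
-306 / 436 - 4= -1025 / 218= -4.70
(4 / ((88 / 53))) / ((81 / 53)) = 2809 / 1782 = 1.58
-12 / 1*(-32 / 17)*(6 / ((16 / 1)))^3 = 81 / 68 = 1.19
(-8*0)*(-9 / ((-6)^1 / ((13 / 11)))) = 0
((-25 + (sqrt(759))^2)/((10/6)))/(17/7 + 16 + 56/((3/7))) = 46242/15655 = 2.95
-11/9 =-1.22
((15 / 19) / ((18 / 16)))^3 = 64000 / 185193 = 0.35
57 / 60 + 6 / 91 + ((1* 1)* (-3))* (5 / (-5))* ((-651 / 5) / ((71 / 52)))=-7367021 / 25844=-285.06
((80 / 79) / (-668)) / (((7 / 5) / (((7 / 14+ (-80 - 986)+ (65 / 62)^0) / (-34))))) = -53225 / 1569967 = -0.03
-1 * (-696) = 696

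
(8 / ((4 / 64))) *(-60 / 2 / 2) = -1920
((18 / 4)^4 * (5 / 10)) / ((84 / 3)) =6561 / 896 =7.32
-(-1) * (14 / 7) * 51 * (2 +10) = 1224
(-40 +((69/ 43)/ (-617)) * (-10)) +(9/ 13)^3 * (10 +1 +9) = -1943206370/ 58288607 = -33.34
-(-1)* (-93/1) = -93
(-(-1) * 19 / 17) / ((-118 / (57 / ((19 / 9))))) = -513 / 2006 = -0.26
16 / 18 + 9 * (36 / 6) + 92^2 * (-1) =-75682 / 9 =-8409.11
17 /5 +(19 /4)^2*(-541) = -976233 /80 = -12202.91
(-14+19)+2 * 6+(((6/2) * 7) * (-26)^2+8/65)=14213.12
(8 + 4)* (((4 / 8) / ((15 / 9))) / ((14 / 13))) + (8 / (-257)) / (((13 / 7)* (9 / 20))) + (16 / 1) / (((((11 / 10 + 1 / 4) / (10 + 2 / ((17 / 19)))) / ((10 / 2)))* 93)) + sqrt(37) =sqrt(37) + 55416262639 / 4991604345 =17.18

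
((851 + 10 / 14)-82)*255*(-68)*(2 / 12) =-15571320 / 7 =-2224474.29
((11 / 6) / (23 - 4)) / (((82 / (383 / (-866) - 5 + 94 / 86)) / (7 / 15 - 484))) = 12921415331 / 5221512360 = 2.47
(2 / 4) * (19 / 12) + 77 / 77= 43 / 24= 1.79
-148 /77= -1.92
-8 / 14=-4 / 7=-0.57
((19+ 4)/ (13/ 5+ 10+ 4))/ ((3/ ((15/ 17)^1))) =575/ 1411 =0.41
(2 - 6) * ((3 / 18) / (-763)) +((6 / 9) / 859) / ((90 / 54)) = 13168 / 9831255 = 0.00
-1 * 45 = -45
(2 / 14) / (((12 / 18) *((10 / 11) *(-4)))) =-33 / 560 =-0.06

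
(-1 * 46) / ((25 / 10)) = -92 / 5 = -18.40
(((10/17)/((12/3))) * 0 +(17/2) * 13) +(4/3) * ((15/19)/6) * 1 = 110.68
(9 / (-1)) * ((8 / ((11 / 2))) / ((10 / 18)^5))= -8503056 / 34375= -247.36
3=3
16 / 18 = 8 / 9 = 0.89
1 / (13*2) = 1 / 26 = 0.04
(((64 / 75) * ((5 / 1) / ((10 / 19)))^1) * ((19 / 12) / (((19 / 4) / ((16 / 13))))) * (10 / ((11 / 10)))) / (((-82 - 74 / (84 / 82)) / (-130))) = 2723840 / 106887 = 25.48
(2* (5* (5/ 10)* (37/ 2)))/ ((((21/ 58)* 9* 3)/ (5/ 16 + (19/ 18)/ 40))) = 65453/ 20412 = 3.21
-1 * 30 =-30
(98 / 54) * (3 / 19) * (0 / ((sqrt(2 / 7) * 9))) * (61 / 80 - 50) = 0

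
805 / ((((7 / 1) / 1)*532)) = 115 / 532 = 0.22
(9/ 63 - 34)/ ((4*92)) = -237/ 2576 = -0.09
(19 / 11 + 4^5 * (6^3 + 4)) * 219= 542703681 / 11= 49336698.27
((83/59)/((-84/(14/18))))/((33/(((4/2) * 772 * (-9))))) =5.49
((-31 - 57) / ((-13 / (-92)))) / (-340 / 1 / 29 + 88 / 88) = 234784 / 4043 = 58.07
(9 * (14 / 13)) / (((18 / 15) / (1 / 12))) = 35 / 52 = 0.67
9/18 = 1/2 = 0.50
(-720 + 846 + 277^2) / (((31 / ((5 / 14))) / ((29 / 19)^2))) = 17009225 / 8246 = 2062.72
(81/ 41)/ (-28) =-0.07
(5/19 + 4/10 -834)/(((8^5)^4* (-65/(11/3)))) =290279/7119290290947280076800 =0.00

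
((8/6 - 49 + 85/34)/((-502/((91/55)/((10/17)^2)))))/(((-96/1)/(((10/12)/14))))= -1018147/3816806400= -0.00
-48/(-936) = 2/39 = 0.05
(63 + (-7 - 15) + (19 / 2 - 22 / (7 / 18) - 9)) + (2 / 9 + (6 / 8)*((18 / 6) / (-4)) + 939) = 930977 / 1008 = 923.59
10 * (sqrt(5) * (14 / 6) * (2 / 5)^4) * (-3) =-224 * sqrt(5) / 125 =-4.01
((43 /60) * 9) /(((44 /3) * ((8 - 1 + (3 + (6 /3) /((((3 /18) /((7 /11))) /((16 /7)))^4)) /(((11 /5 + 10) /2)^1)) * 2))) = 31420917 /272861449120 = 0.00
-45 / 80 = -0.56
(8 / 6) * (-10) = -40 / 3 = -13.33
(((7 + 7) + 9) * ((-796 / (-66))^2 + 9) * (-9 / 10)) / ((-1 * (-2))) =-773743 / 484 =-1598.64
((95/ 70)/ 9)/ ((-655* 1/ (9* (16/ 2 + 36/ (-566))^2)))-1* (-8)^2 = -23549239062/ 367208065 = -64.13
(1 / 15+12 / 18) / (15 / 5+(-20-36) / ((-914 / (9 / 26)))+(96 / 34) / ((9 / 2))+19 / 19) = 1110967 / 7042510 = 0.16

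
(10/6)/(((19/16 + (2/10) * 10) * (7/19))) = 1520/1071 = 1.42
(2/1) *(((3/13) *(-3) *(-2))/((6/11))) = 66/13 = 5.08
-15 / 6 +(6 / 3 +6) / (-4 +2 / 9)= -4.62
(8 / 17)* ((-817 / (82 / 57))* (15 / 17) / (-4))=698535 / 11849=58.95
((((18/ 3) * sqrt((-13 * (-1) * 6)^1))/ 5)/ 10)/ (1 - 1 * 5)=-0.26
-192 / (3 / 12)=-768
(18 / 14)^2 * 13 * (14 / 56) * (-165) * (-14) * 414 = 35965215 / 7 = 5137887.86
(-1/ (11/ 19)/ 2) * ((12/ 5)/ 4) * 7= -3.63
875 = 875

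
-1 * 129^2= -16641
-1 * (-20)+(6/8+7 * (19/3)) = 781/12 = 65.08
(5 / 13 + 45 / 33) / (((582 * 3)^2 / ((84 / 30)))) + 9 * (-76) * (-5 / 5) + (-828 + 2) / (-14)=80975444296 / 108984447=743.00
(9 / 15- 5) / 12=-11 / 30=-0.37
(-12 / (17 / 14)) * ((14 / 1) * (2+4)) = -14112 / 17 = -830.12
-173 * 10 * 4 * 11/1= -76120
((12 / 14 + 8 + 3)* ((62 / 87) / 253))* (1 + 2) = 5146 / 51359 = 0.10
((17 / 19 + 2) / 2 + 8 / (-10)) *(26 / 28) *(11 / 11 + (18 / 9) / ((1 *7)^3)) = 110331 / 182476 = 0.60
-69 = -69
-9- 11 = -20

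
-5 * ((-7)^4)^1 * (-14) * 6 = 1008420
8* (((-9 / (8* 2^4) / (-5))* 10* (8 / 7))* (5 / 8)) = 45 / 56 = 0.80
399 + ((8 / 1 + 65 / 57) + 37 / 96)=408.53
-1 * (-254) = 254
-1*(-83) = 83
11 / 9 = 1.22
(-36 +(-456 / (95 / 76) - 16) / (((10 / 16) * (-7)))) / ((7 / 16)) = 20416 / 175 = 116.66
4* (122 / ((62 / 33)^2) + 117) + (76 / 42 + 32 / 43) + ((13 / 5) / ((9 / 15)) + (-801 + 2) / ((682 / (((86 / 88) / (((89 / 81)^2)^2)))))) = 10757859892501452585 / 17568119105936168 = 612.35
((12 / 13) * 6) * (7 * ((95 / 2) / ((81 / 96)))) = 85120 / 39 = 2182.56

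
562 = 562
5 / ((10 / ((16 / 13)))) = 8 / 13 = 0.62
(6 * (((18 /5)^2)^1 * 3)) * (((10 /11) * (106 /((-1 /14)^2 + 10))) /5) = 449.36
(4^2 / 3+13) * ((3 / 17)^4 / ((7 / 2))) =2970 / 584647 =0.01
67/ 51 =1.31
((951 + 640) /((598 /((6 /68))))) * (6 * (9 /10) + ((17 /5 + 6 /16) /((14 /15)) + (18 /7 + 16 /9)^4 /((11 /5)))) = 165013655006789 /4084847807040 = 40.40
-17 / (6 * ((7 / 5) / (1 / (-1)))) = 85 / 42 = 2.02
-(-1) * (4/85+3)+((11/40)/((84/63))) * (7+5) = 751/136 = 5.52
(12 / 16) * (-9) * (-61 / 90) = 183 / 40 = 4.58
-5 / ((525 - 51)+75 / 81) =-135 / 12823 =-0.01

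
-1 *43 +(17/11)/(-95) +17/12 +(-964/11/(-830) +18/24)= -40.74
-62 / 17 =-3.65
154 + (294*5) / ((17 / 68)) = 6034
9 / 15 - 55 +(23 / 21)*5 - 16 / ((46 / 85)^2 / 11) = -36096973 / 55545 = -649.87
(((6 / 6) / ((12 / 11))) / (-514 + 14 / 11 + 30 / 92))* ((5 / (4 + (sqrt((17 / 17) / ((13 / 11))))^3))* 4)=-48914008 / 5261363865 + 795938* sqrt(143) / 5261363865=-0.01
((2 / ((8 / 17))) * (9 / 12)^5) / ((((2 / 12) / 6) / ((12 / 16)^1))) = 111537 / 4096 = 27.23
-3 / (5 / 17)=-51 / 5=-10.20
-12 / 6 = -2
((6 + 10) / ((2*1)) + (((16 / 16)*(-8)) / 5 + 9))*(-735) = -11319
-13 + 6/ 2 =-10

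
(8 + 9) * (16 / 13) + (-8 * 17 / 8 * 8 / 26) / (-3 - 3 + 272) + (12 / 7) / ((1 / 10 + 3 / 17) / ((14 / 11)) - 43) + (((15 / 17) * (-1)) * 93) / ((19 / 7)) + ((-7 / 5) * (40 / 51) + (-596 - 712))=-3946017733459 / 2992883439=-1318.47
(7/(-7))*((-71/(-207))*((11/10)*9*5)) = -781/46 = -16.98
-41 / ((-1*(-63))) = -41 / 63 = -0.65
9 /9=1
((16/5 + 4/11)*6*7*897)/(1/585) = 863940168/11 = 78540015.27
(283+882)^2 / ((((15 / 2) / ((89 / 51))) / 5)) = 241586050 / 153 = 1578993.79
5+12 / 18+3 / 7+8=296 / 21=14.10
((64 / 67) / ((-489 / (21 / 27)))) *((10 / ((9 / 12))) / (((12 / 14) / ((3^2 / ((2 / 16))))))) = -501760 / 294867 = -1.70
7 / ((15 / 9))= 21 / 5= 4.20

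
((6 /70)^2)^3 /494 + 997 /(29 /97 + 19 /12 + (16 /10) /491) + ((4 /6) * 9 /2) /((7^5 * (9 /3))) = 2587229169340509666443 /4893057201023468750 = 528.76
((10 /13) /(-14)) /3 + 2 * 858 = 468463 /273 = 1715.98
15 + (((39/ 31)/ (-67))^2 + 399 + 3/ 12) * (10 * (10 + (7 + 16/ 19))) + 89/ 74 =216081952289452/ 3032692087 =71250.87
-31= -31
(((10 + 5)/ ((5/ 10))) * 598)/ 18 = 996.67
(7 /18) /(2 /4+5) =7 /99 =0.07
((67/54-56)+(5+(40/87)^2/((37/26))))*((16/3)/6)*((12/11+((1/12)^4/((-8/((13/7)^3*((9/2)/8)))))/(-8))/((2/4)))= -809516774557168837/8413626776518656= -96.21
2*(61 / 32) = 61 / 16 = 3.81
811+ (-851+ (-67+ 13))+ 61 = -33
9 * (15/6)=45/2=22.50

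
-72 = -72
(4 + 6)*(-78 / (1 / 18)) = -14040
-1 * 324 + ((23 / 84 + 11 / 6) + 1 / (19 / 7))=-171051 / 532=-321.52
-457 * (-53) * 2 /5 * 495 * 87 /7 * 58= 24199394868 /7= 3457056409.71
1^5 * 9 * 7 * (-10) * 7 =-4410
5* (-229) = -1145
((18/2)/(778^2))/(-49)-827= -24527923541/29658916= -827.00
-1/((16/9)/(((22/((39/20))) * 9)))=-1485/26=-57.12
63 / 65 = 0.97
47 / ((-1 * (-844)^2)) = -47 / 712336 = -0.00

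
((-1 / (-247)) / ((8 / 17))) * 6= 51 / 988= 0.05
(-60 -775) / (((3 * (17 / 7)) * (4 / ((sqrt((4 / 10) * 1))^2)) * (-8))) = 1169 / 816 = 1.43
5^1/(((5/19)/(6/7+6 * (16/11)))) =14022/77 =182.10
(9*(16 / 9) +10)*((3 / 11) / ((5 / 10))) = 156 / 11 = 14.18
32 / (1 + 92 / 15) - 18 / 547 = 260634 / 58529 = 4.45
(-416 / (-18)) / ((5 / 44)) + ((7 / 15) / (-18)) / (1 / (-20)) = 27526 / 135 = 203.90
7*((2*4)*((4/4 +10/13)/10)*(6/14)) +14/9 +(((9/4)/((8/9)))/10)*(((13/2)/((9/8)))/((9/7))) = 64951/9360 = 6.94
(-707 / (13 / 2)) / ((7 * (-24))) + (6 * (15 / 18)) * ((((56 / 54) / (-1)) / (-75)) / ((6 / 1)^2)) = 123079 / 189540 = 0.65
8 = 8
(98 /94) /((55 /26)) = 1274 /2585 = 0.49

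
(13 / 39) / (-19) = -1 / 57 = -0.02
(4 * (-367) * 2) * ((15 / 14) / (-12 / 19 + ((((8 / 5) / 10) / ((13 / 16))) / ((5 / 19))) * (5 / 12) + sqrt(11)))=-7556727262500 * sqrt(11) / 26178866693-2416521042000 / 26178866693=-1049.68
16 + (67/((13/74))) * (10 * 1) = 49788/13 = 3829.85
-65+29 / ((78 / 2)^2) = -98836 / 1521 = -64.98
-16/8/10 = -1/5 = -0.20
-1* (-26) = 26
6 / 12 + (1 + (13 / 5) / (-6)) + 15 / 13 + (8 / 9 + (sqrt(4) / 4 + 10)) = 15923 / 1170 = 13.61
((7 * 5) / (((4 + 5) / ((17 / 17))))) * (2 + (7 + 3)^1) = 46.67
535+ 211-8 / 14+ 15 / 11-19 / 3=171046 / 231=740.46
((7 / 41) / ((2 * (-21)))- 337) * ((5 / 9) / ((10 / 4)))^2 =-165806 / 9963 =-16.64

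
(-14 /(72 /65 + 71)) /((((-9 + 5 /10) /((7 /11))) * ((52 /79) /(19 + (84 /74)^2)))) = 48871375 /109080551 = 0.45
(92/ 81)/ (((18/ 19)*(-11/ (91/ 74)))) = -39767/ 296703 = -0.13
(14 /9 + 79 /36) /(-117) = -5 /156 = -0.03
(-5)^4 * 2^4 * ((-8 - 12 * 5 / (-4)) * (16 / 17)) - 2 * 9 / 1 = 1119694 / 17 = 65864.35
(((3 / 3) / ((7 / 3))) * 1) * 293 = 879 / 7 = 125.57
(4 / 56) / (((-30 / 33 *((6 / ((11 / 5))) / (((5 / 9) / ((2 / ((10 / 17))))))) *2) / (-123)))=4961 / 17136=0.29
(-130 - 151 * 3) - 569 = -1152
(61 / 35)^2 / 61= 61 / 1225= 0.05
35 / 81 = 0.43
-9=-9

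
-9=-9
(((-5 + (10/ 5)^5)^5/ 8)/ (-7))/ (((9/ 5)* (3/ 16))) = -5314410/ 7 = -759201.43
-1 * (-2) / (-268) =-1 / 134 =-0.01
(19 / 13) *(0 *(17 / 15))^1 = 0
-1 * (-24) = 24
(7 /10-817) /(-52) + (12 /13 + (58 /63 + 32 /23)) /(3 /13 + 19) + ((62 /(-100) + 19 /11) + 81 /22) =4279941121 /207207000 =20.66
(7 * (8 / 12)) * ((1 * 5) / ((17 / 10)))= 700 / 51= 13.73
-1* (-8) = 8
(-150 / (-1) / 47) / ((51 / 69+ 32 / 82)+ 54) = 47150 / 814463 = 0.06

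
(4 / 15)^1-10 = -146 / 15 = -9.73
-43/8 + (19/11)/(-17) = -8193/1496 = -5.48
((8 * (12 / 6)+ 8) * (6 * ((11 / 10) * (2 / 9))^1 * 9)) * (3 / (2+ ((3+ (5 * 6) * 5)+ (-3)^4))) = 1188 / 295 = 4.03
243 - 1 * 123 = 120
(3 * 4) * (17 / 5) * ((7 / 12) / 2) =119 / 10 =11.90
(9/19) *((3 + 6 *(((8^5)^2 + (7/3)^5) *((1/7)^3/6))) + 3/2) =521839310219/351918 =1482843.48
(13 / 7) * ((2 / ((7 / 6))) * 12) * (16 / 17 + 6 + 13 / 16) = 246753 / 833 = 296.22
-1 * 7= -7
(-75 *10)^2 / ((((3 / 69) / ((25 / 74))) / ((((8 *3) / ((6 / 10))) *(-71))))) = -459281250000 / 37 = -12413006756.76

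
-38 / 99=-0.38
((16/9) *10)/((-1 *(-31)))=160/279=0.57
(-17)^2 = 289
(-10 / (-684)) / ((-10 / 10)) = -5 / 342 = -0.01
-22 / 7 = -3.14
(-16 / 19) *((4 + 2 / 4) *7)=-504 / 19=-26.53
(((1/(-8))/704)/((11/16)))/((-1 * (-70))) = -1/271040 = -0.00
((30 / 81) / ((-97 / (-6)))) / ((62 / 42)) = 140 / 9021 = 0.02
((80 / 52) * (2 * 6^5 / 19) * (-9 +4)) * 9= -13996800 / 247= -56667.21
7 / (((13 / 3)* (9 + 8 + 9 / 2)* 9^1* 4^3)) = 7 / 53664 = 0.00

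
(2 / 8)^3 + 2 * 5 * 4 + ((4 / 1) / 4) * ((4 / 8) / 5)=40.12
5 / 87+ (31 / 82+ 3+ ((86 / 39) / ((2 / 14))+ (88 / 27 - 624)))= -502367083 / 834678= -601.87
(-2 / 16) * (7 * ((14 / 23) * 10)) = -245 / 46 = -5.33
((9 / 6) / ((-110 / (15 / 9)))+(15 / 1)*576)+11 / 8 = 760439 / 88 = 8641.35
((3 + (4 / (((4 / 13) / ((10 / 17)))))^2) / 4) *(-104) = -461942 / 289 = -1598.42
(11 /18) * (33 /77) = 11 /42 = 0.26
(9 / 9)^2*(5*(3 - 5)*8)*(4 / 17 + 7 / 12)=-65.49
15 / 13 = 1.15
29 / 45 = 0.64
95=95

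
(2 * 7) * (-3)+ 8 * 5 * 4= 118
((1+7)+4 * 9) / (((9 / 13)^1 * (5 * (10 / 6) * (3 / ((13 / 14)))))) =3718 / 1575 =2.36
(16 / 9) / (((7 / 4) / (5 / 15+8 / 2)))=832 / 189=4.40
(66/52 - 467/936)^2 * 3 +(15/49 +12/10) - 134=-9352289707/71547840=-130.71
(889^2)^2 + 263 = 624607283304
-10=-10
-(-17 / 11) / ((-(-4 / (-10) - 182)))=85 / 9988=0.01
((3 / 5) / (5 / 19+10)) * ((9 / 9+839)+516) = 79.27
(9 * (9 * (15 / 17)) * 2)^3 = 14348907000 / 4913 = 2920599.84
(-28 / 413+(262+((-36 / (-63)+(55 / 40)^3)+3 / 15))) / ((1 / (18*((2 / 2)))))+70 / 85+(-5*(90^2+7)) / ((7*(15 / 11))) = 14282616449 / 26960640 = 529.76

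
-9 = -9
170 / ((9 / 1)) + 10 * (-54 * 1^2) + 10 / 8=-18715 / 36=-519.86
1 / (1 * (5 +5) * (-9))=-0.01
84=84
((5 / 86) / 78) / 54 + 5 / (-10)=-181111 / 362232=-0.50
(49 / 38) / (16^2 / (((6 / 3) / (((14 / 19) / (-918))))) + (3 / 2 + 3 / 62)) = 697221 / 781664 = 0.89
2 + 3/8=19/8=2.38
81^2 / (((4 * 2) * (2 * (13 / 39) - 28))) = -19683 / 656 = -30.00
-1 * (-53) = 53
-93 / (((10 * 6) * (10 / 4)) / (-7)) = 217 / 50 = 4.34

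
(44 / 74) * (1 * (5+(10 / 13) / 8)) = 2915 / 962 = 3.03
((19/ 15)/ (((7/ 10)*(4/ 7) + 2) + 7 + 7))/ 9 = 19/ 2214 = 0.01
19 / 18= 1.06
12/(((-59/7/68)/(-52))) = 297024/59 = 5034.31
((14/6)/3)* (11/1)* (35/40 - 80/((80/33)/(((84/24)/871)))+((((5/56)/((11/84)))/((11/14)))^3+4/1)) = 155417649905/3366610104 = 46.16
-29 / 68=-0.43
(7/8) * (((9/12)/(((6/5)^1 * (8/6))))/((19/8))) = 0.17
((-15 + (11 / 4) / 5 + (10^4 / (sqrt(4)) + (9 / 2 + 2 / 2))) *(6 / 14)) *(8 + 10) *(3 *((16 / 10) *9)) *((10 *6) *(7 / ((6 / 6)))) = 3492936432 / 5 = 698587286.40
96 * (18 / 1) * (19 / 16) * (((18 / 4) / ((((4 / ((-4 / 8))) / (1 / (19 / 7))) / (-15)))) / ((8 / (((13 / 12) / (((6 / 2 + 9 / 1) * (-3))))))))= -12285 / 512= -23.99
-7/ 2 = -3.50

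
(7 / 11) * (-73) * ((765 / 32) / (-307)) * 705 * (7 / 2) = 1929165525 / 216128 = 8926.03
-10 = -10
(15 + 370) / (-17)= -385 / 17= -22.65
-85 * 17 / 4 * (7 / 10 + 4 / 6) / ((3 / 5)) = -59245 / 72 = -822.85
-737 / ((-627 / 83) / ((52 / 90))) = 56.37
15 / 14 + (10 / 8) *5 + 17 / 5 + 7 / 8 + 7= 18.60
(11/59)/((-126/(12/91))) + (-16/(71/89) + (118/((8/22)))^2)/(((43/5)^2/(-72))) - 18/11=-16687445009428246/162817335681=-102491.82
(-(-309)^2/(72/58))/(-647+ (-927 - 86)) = 307661/6640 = 46.33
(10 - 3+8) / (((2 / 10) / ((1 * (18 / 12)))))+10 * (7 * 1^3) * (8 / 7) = 385 / 2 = 192.50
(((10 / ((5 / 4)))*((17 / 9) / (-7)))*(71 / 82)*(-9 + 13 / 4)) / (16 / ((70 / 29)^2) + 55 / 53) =2.84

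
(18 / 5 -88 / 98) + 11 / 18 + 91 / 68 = 697429 / 149940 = 4.65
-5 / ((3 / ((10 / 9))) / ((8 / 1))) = -400 / 27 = -14.81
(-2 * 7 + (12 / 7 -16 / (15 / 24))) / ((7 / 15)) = -3978 / 49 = -81.18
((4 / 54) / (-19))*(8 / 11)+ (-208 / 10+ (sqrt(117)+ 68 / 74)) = -20757914 / 1043955+ 3*sqrt(13) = -9.07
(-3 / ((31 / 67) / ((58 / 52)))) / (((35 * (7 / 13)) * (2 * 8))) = -5829 / 243040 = -0.02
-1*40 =-40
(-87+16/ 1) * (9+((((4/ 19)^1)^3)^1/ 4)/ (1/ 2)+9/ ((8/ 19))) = -118356503/ 54872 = -2156.96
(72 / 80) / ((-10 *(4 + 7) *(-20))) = 9 / 22000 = 0.00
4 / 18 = 2 / 9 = 0.22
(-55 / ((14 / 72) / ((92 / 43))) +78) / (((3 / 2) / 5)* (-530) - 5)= 79341 / 24682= 3.21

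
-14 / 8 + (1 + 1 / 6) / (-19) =-413 / 228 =-1.81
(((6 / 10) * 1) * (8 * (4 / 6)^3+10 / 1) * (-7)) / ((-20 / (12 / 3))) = 2338 / 225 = 10.39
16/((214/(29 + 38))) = 536/107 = 5.01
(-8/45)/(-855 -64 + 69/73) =292/1507905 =0.00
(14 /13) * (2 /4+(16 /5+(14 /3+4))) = 2597 /195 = 13.32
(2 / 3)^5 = 32 / 243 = 0.13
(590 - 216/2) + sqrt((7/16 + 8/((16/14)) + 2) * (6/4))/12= sqrt(906)/96 + 482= 482.31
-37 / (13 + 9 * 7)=-37 / 76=-0.49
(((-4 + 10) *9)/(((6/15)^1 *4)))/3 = 45/4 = 11.25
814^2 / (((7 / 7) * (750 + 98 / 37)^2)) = 226773481 / 193877776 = 1.17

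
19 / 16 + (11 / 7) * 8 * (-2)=-2683 / 112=-23.96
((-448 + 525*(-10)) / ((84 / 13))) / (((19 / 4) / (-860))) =9100520 / 57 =159658.25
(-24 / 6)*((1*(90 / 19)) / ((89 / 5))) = -1800 / 1691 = -1.06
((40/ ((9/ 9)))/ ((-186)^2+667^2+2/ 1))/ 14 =20/ 3356409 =0.00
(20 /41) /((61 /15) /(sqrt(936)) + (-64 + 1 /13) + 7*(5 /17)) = -978969888000 /124154071321123 - 412518600*sqrt(26) /124154071321123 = -0.01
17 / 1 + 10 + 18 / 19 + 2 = 569 / 19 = 29.95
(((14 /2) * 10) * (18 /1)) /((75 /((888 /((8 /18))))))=167832 /5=33566.40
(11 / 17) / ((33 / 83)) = 83 / 51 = 1.63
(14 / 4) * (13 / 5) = 91 / 10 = 9.10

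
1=1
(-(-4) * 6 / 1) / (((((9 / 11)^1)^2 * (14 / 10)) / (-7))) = -4840 / 27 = -179.26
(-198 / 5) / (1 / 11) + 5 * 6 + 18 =-1938 / 5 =-387.60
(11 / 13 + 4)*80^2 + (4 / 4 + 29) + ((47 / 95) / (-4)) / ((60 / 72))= 31045.24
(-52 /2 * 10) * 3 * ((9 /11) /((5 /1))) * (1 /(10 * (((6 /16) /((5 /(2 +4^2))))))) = -104 /11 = -9.45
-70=-70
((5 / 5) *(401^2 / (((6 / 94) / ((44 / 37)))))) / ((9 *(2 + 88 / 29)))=4821778786 / 72927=66117.88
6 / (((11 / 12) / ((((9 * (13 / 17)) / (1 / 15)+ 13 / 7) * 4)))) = 2751.51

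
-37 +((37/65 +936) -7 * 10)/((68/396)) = 5535488/1105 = 5009.49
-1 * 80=-80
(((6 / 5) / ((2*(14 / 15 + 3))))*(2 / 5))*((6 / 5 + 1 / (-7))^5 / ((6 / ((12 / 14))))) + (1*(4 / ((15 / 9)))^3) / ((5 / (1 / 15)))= 21239109306 / 108457671875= 0.20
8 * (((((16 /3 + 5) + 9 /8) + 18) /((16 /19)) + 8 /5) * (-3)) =-70237 /80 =-877.96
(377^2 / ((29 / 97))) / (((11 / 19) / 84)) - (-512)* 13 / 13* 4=68977830.91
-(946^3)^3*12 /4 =-1820293768443091952147731968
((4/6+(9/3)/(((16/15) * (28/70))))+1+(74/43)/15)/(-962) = -0.01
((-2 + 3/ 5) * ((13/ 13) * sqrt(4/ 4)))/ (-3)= 7/ 15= 0.47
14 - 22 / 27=356 / 27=13.19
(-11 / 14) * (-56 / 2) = 22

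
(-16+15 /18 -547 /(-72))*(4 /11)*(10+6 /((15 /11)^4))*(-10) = 21585488 /66825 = 323.02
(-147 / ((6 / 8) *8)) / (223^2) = -49 / 99458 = -0.00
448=448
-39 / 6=-13 / 2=-6.50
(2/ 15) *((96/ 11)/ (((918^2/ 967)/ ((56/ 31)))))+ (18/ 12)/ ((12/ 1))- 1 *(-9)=9.13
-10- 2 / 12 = -61 / 6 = -10.17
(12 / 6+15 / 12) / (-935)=-0.00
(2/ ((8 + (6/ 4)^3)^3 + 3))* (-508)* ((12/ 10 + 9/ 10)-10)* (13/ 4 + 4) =39.46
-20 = -20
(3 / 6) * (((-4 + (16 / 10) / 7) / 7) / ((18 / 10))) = -22 / 147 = -0.15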